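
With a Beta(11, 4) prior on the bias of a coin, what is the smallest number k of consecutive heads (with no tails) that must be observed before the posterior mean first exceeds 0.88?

k = 19

After k heads and 0 tails the posterior is Beta(11+k, 4), with mean (11+k)/(11+4+k).
Set (11+k)/(15+k) > 0.88 and solve: k > (0.88·15 − 11)/(1 − 0.88) = 18.333.
The smallest integer exceeding 18.333 is 19, and checking k=19: (30)/(34) = 0.8824 > 0.88.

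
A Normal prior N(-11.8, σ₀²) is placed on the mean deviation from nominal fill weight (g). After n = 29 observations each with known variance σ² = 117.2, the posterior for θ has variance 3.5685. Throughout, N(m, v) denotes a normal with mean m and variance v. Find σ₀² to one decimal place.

Posterior precision equals prior precision plus data precision: 1/σ_n² = 1/σ₀² + n/σ².
So 1/σ₀² = 1/3.5685 − 29/117.2 = 0.280230 − 0.247440 = 0.032790.
Hence σ₀² = 1/0.032790 ≈ 30.5.

σ₀² = 30.5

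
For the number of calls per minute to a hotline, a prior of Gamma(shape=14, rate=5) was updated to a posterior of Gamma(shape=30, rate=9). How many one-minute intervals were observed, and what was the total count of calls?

A Gamma(α, β) prior (rate parametrization) on a Poisson rate with n observations summing to S gives posterior Gamma(α+S, β+n).
Matching: Σxᵢ = 30 − 14 = 16 and n = 9 − 5 = 4.

n = 4 one-minute intervals with total 16 calls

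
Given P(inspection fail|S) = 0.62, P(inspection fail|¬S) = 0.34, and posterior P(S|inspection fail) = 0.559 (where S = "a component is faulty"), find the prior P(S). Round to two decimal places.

Bayes' rule in odds form gives O(S|E) = O(S)·[P(E|S)/P(E|¬S)], hence O(S) = O(S|E)/LR.
Posterior odds = 0.559/(1−0.559) = 1.2676. LR = 0.62/0.34 = 1.8235.
Prior odds = 1.2676/1.8235 = 0.6951, so P(S) = 0.6951/(1+0.6951) ≈ 0.41.

P(S) = 0.41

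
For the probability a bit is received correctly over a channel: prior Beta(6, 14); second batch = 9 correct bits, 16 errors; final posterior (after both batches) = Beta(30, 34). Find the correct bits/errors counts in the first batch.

15 correct bits and 4 errors

Because Beta–binomial updating is additive in the counts, the combined data contributed (α_post−α_prior, β_post−β_prior) successes and failures.
Total across both batches: 30−6=24 correct bits, 34−14=20 errors.
Subtract the second batch: 24−9=15 correct bits and 20−16=4 errors.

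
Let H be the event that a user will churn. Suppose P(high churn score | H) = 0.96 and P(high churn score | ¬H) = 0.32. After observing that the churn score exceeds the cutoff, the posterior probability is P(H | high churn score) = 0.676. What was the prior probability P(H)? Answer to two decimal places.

P(H) = 0.41

Bayes' rule in odds form gives O(H|E) = O(H)·[P(E|H)/P(E|¬H)], hence O(H) = O(H|E)/LR.
Posterior odds = 0.676/(1−0.676) = 2.0864. LR = 0.96/0.32 = 3.0000.
Prior odds = 2.0864/3.0000 = 0.6955, so P(H) = 0.6955/(1+0.6955) ≈ 0.41.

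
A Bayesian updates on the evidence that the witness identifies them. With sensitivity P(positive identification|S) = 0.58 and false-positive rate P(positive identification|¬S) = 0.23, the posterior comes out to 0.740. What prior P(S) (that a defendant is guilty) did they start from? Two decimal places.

Bayes' rule in odds form gives O(S|E) = O(S)·[P(E|S)/P(E|¬S)], hence O(S) = O(S|E)/LR.
Posterior odds = 0.740/(1−0.740) = 2.8462. LR = 0.58/0.23 = 2.5217.
Prior odds = 2.8462/2.5217 = 1.1287, so P(S) = 1.1287/(1+1.1287) ≈ 0.53.

P(S) = 0.53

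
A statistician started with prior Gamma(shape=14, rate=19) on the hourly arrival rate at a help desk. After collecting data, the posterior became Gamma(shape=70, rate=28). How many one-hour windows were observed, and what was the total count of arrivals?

n = 9 one-hour windows with total 56 arrivals

Gamma–Poisson conjugacy: posterior shape = α + Σxᵢ, posterior rate = β + n.
Matching: Σxᵢ = 70 − 14 = 56 and n = 28 − 19 = 9.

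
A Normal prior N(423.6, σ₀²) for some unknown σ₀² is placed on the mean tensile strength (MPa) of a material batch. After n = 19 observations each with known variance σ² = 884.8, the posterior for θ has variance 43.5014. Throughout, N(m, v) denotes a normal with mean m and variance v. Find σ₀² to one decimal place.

σ₀² = 660.5

For the Normal–Normal model with known σ², precisions add: τ_n = τ₀ + n/σ².
So 1/σ₀² = 1/43.5014 − 19/884.8 = 0.022988 − 0.021474 = 0.001514.
Hence σ₀² = 1/0.001514 ≈ 660.5.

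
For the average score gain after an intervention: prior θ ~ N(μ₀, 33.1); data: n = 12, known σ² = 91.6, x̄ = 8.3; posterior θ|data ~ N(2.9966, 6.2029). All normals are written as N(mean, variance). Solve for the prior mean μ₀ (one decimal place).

The posterior mean is a precision-weighted average: μ_n = (τ₀μ₀ + τ_data·x̄)/(τ₀+τ_data), with τ₀=1/σ₀² and τ_data=n/σ².
Here τ₀ = 1/33.1 = 0.030211 and τ_data = 12/91.6 = 0.131004, so τ_n = 0.161215.
Rearranging for μ₀: μ₀ = (μ_n·τ_n − τ_data·x̄)/τ₀ = (2.9966·0.161215 − 0.131004·8.3) / 0.030211 = -0.604236/0.030211 ≈ -20.0.

μ₀ = -20.0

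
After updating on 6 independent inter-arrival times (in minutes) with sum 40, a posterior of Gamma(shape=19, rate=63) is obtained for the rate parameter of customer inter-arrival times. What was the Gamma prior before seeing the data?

Gamma(shape=13, rate=23)

Gamma–exponential conjugacy: posterior shape = α + n, posterior rate = β + Σtᵢ.
So α = 19 − 6 = 13 and β = 63 − 40 = 23.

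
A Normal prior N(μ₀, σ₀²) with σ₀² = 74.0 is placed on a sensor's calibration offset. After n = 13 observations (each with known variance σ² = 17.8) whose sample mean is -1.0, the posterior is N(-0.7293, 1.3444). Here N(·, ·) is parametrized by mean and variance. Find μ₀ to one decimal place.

μ₀ = 13.9

With known observation variance, the Normal–Normal posterior has precision τ_n = τ₀ + n/σ² and mean μ_n = (τ₀μ₀ + (n/σ²)x̄)/τ_n.
Here τ₀ = 1/74.0 = 0.013514 and τ_data = 13/17.8 = 0.730337, so τ_n = 0.743851.
Rearranging for μ₀: μ₀ = (μ_n·τ_n − τ_data·x̄)/τ₀ = (-0.7293·0.743851 − 0.730337·-1.0) / 0.013514 = 0.187846/0.013514 ≈ 13.9.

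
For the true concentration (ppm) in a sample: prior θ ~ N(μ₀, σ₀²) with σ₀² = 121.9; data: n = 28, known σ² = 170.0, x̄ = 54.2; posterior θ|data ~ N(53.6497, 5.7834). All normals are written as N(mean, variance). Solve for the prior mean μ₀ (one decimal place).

The posterior mean is a precision-weighted average: μ_n = (τ₀μ₀ + τ_data·x̄)/(τ₀+τ_data), with τ₀=1/σ₀² and τ_data=n/σ².
Here τ₀ = 1/121.9 = 0.008203 and τ_data = 28/170.0 = 0.164706, so τ_n = 0.172909.
Rearranging for μ₀: μ₀ = (μ_n·τ_n − τ_data·x̄)/τ₀ = (53.6497·0.172909 − 0.164706·54.2) / 0.008203 = 0.349451/0.008203 ≈ 42.6.

μ₀ = 42.6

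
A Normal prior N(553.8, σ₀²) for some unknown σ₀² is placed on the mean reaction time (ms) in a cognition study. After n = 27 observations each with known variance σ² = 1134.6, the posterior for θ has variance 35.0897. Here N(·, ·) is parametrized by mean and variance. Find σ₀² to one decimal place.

σ₀² = 212.7

For the Normal–Normal model with known σ², precisions add: τ_n = τ₀ + n/σ².
So 1/σ₀² = 1/35.0897 − 27/1134.6 = 0.028498 − 0.023797 = 0.004701.
Hence σ₀² = 1/0.004701 ≈ 212.7.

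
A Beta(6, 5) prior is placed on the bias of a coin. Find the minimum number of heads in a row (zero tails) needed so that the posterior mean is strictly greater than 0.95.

k = 90

After k heads and 0 tails the posterior is Beta(6+k, 5), with mean (6+k)/(6+5+k).
Set (6+k)/(11+k) > 0.95 and solve: k > (0.95·11 − 6)/(1 − 0.95) = 89.000.
The smallest integer exceeding 89.000 is 90, and checking k=90: (96)/(101) = 0.9505 > 0.95.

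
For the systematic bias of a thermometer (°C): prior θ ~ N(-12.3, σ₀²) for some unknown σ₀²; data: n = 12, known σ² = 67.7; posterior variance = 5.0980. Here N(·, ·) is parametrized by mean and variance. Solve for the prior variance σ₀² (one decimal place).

For the Normal–Normal model with known σ², precisions add: τ_n = τ₀ + n/σ².
So 1/σ₀² = 1/5.0980 − 12/67.7 = 0.196155 − 0.177253 = 0.018902.
Hence σ₀² = 1/0.018902 ≈ 52.9.

σ₀² = 52.9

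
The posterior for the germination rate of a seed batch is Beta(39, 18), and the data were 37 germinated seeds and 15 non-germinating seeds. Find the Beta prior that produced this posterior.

A Beta(α, β) prior with s successes and f failures in binomial data gives a Beta(α+s, β+f) posterior.
Subtract the data counts: 39−37=2, 18−15=3.

Beta(2, 3)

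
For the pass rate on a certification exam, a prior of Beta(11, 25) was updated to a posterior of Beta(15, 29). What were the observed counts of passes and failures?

A Beta(a, b) prior with s successes and f failures in binomial data gives a Beta(a+s, b+f) posterior.
So s = 15 − 11 = 4 and f = 29 − 25 = 4.

4 passes and 4 failures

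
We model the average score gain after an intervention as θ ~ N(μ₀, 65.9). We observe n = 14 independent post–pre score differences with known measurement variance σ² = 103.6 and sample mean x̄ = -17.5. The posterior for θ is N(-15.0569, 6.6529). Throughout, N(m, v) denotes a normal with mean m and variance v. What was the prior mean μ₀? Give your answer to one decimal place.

The posterior mean is a precision-weighted average: μ_n = (τ₀μ₀ + τ_data·x̄)/(τ₀+τ_data), with τ₀=1/σ₀² and τ_data=n/σ².
Here τ₀ = 1/65.9 = 0.015175 and τ_data = 14/103.6 = 0.135135, so τ_n = 0.150310.
Rearranging for μ₀: μ₀ = (μ_n·τ_n − τ_data·x̄)/τ₀ = (-15.0569·0.150310 − 0.135135·-17.5) / 0.015175 = 0.101660/0.015175 ≈ 6.7.

μ₀ = 6.7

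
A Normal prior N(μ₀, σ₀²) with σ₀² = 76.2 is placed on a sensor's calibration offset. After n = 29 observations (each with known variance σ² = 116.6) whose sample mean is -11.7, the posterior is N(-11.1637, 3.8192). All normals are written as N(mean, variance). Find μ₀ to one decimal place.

μ₀ = -1.0

With known observation variance, the Normal–Normal posterior has precision τ_n = τ₀ + n/σ² and mean μ_n = (τ₀μ₀ + (n/σ²)x̄)/τ_n.
Here τ₀ = 1/76.2 = 0.013123 and τ_data = 29/116.6 = 0.248714, so τ_n = 0.261837.
Rearranging for μ₀: μ₀ = (μ_n·τ_n − τ_data·x̄)/τ₀ = (-11.1637·0.261837 − 0.248714·-11.7) / 0.013123 = -0.013116/0.013123 ≈ -1.0.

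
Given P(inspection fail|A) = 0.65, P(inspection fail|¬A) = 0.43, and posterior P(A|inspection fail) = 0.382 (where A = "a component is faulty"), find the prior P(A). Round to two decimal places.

P(A) = 0.29

Bayes' rule in odds form gives O(A|E) = O(A)·[P(E|A)/P(E|¬A)], hence O(A) = O(A|E)/LR.
Posterior odds = 0.382/(1−0.382) = 0.6181. LR = 0.65/0.43 = 1.5116.
Prior odds = 0.6181/1.5116 = 0.4089, so P(A) = 0.4089/(1+0.4089) ≈ 0.29.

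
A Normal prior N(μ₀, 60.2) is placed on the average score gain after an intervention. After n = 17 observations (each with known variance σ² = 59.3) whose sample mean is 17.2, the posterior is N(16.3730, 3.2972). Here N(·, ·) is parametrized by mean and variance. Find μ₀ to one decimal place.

The posterior mean is a precision-weighted average: μ_n = (τ₀μ₀ + τ_data·x̄)/(τ₀+τ_data), with τ₀=1/σ₀² and τ_data=n/σ².
Here τ₀ = 1/60.2 = 0.016611 and τ_data = 17/59.3 = 0.286678, so τ_n = 0.303289.
Rearranging for μ₀: μ₀ = (μ_n·τ_n − τ_data·x̄)/τ₀ = (16.3730·0.303289 − 0.286678·17.2) / 0.016611 = 0.034889/0.016611 ≈ 2.1.

μ₀ = 2.1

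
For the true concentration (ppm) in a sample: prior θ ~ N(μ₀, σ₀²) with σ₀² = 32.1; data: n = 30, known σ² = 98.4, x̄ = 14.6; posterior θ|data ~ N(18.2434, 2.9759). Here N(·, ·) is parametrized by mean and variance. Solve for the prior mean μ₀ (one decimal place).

The posterior mean is a precision-weighted average: μ_n = (τ₀μ₀ + τ_data·x̄)/(τ₀+τ_data), with τ₀=1/σ₀² and τ_data=n/σ².
Here τ₀ = 1/32.1 = 0.031153 and τ_data = 30/98.4 = 0.304878, so τ_n = 0.336031.
Rearranging for μ₀: μ₀ = (μ_n·τ_n − τ_data·x̄)/τ₀ = (18.2434·0.336031 − 0.304878·14.6) / 0.031153 = 1.679129/0.031153 ≈ 53.9.

μ₀ = 53.9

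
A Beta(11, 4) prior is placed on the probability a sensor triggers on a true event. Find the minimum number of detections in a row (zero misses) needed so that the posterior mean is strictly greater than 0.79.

k = 5

After k detections and 0 misses the posterior is Beta(11+k, 4), with mean (11+k)/(11+4+k).
Set (11+k)/(15+k) > 0.79 and solve: k > (0.79·15 − 11)/(1 − 0.79) = 4.048.
The smallest integer exceeding 4.048 is 5, and checking k=5: (16)/(20) = 0.8000 > 0.79.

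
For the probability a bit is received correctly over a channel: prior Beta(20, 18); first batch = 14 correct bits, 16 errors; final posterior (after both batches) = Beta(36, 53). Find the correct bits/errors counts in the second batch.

2 correct bits and 19 errors

Because Beta–binomial updating is additive in the counts, the combined data contributed (α_post−α_prior, β_post−β_prior) successes and failures.
Total across both batches: 36−20=16 correct bits, 53−18=35 errors.
Subtract the first batch: 16−14=2 correct bits and 35−16=19 errors.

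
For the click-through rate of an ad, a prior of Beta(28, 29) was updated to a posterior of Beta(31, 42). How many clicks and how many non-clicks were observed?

A Beta(a, b) prior with s successes and f failures in binomial data gives a Beta(a+s, b+f) posterior.
Match parameters: s=31−28=3, f=42−29=13.

3 clicks and 13 non-clicks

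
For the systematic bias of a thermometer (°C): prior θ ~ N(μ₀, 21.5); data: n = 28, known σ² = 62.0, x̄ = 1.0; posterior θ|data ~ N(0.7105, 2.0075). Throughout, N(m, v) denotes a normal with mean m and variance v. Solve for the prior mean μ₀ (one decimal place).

The posterior mean is a precision-weighted average: μ_n = (τ₀μ₀ + τ_data·x̄)/(τ₀+τ_data), with τ₀=1/σ₀² and τ_data=n/σ².
Here τ₀ = 1/21.5 = 0.046512 and τ_data = 28/62.0 = 0.451613, so τ_n = 0.498125.
Rearranging for μ₀: μ₀ = (μ_n·τ_n − τ_data·x̄)/τ₀ = (0.7105·0.498125 − 0.451613·1.0) / 0.046512 = -0.097695/0.046512 ≈ -2.1.

μ₀ = -2.1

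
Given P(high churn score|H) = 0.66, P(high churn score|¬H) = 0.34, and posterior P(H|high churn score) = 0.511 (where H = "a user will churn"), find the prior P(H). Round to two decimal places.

P(H) = 0.35

Bayes' rule in odds form gives O(H|E) = O(H)·[P(E|H)/P(E|¬H)], hence O(H) = O(H|E)/LR.
Posterior odds = 0.511/(1−0.511) = 1.0450. LR = 0.66/0.34 = 1.9412.
Prior odds = 1.0450/1.9412 = 0.5383, so P(H) = 0.5383/(1+0.5383) ≈ 0.35.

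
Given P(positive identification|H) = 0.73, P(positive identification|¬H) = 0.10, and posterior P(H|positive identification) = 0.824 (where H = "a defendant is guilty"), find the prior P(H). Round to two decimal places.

P(H) = 0.39

Bayes' rule in odds form gives O(H|E) = O(H)·[P(E|H)/P(E|¬H)], hence O(H) = O(H|E)/LR.
Posterior odds = 0.824/(1−0.824) = 4.6818. LR = 0.73/0.10 = 7.3000.
Prior odds = 4.6818/7.3000 = 0.6413, so P(H) = 0.6413/(1+0.6413) ≈ 0.39.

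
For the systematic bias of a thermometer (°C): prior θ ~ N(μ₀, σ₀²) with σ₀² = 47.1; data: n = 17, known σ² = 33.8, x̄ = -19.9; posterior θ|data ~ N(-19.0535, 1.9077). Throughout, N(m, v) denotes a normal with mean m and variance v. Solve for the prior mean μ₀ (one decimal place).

μ₀ = 1.0

With known observation variance, the Normal–Normal posterior has precision τ_n = τ₀ + n/σ² and mean μ_n = (τ₀μ₀ + (n/σ²)x̄)/τ_n.
Here τ₀ = 1/47.1 = 0.021231 and τ_data = 17/33.8 = 0.502959, so τ_n = 0.524190.
Rearranging for μ₀: μ₀ = (μ_n·τ_n − τ_data·x̄)/τ₀ = (-19.0535·0.524190 − 0.502959·-19.9) / 0.021231 = 0.021230/0.021231 ≈ 1.0.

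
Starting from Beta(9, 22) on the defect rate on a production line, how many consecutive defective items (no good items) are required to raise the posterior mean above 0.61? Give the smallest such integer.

k = 26

After k defective items and 0 good items the posterior is Beta(9+k, 22), with mean (9+k)/(9+22+k).
Set (9+k)/(31+k) > 0.61 and solve: k > (0.61·31 − 9)/(1 − 0.61) = 25.410.
The smallest integer exceeding 25.410 is 26.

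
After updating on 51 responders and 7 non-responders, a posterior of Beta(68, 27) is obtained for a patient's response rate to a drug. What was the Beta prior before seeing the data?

Beta(17, 20)

Under Beta–binomial conjugacy the posterior parameters are (α+s, β+f).
So α = 68 − 51 = 17 and β = 27 − 7 = 20.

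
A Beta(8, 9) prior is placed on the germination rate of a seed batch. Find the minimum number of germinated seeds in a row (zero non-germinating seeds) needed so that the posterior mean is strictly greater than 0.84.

k = 40

After k germinated seeds and 0 non-germinating seeds the posterior is Beta(8+k, 9), with mean (8+k)/(8+9+k).
Set (8+k)/(17+k) > 0.84 and solve: k > (0.84·17 − 8)/(1 − 0.84) = 39.250.
The smallest integer exceeding 39.250 is 40, and checking k=40: (48)/(57) = 0.8421 > 0.84.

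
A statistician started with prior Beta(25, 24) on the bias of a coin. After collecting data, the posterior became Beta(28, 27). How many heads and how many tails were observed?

3 heads and 3 tails

Under Beta–binomial conjugacy the posterior parameters are (α+s, β+f).
So s = 28 − 25 = 3 and f = 27 − 24 = 3.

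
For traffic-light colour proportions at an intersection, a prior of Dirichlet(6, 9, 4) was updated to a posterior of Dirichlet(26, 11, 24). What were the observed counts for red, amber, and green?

For a Dirichlet(α) prior with multinomial counts c, the posterior is Dirichlet(α + c) componentwise.
Counts are posterior − prior componentwise: 26−6=20, 11−9=2, 24−4=20.

counts (20, 2, 20)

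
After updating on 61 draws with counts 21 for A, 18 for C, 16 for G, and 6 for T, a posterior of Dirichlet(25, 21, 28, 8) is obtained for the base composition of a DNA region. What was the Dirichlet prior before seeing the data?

Dirichlet(4, 3, 12, 2)

For a Dirichlet(α) prior with multinomial counts c, the posterior is Dirichlet(α + c) componentwise.
Subtract each count from the matching posterior parameter: 25−21=4, 21−18=3, 28−16=12, 8−6=2.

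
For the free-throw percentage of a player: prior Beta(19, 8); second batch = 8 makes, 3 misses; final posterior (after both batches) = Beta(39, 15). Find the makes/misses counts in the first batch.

12 makes and 4 misses

Sequential conjugate updates are equivalent to a single update on the pooled data, so total successes = posterior α − prior α and total failures = posterior β − prior β.
Total across both batches: 39−19=20 makes, 15−8=7 misses.
Subtract the second batch: 20−8=12 makes and 7−3=4 misses.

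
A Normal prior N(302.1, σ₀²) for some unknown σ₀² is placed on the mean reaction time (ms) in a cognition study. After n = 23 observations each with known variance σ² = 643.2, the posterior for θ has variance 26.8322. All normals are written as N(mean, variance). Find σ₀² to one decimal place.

σ₀² = 662.3

For the Normal–Normal model with known σ², precisions add: τ_n = τ₀ + n/σ².
So 1/σ₀² = 1/26.8322 − 23/643.2 = 0.037269 − 0.035759 = 0.001510.
Hence σ₀² = 1/0.001510 ≈ 662.3.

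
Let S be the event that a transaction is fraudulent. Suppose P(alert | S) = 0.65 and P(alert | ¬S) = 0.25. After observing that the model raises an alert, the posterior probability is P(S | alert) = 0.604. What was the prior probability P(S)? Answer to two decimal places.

P(S) = 0.37

In odds form, posterior odds = prior odds × likelihood ratio, so prior odds = posterior odds ÷ LR.
Posterior odds = 0.604/(1−0.604) = 1.5253. LR = 0.65/0.25 = 2.6000.
Prior odds = 1.5253/2.6000 = 0.5867, so P(S) = 0.5867/(1+0.5867) ≈ 0.37.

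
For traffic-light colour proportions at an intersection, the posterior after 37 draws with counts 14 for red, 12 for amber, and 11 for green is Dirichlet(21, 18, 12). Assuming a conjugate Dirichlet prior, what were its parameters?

For a Dirichlet(α) prior with multinomial counts c, the posterior is Dirichlet(α + c) componentwise.
Subtract each count from the matching posterior parameter: 21−14=7, 18−12=6, 12−11=1.

Dirichlet(7, 6, 1)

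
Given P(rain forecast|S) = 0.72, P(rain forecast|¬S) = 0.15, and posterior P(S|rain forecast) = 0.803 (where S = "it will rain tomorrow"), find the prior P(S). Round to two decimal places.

P(S) = 0.46

In odds form, posterior odds = prior odds × likelihood ratio, so prior odds = posterior odds ÷ LR.
Posterior odds = 0.803/(1−0.803) = 4.0761. LR = 0.72/0.15 = 4.8000.
Prior odds = 4.0761/4.8000 = 0.8492, so P(S) = 0.8492/(1+0.8492) ≈ 0.46.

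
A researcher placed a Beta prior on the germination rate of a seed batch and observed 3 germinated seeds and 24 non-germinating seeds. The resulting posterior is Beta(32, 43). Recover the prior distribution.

Beta(29, 19)

Under Beta–binomial conjugacy the posterior parameters are (α+s, β+f).
So α = 32 − 3 = 29 and β = 43 − 24 = 19.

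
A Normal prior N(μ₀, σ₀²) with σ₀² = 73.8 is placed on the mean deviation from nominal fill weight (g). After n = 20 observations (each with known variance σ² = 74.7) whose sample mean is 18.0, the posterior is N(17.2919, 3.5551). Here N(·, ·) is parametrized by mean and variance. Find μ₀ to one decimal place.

The posterior mean is a precision-weighted average: μ_n = (τ₀μ₀ + τ_data·x̄)/(τ₀+τ_data), with τ₀=1/σ₀² and τ_data=n/σ².
Here τ₀ = 1/73.8 = 0.013550 and τ_data = 20/74.7 = 0.267738, so τ_n = 0.281288.
Rearranging for μ₀: μ₀ = (μ_n·τ_n − τ_data·x̄)/τ₀ = (17.2919·0.281288 − 0.267738·18.0) / 0.013550 = 0.044720/0.013550 ≈ 3.3.

μ₀ = 3.3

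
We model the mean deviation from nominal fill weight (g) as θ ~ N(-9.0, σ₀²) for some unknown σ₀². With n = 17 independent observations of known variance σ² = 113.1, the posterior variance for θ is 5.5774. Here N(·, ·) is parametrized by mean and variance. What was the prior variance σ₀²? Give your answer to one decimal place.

σ₀² = 34.5

For the Normal–Normal model with known σ², precisions add: τ_n = τ₀ + n/σ².
So 1/σ₀² = 1/5.5774 − 17/113.1 = 0.179295 − 0.150309 = 0.028986.
Hence σ₀² = 1/0.028986 ≈ 34.5.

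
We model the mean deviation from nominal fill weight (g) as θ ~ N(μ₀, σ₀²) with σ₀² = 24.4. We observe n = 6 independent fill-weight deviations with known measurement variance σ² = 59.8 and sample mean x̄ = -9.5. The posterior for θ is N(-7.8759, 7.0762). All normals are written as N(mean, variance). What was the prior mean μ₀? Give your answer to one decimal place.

μ₀ = -3.9

With known observation variance, the Normal–Normal posterior has precision τ_n = τ₀ + n/σ² and mean μ_n = (τ₀μ₀ + (n/σ²)x̄)/τ_n.
Here τ₀ = 1/24.4 = 0.040984 and τ_data = 6/59.8 = 0.100334, so τ_n = 0.141318.
Rearranging for μ₀: μ₀ = (μ_n·τ_n − τ_data·x̄)/τ₀ = (-7.8759·0.141318 − 0.100334·-9.5) / 0.040984 = -0.159833/0.040984 ≈ -3.9.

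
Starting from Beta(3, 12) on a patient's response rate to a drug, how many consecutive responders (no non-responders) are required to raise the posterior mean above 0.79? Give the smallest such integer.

After k responders and 0 non-responders the posterior is Beta(3+k, 12), with mean (3+k)/(3+12+k).
Set (3+k)/(15+k) > 0.79 and solve: k > (0.79·15 − 3)/(1 − 0.79) = 42.143.
The smallest integer exceeding 42.143 is 43, and checking k=43: (46)/(58) = 0.7931 > 0.79.

k = 43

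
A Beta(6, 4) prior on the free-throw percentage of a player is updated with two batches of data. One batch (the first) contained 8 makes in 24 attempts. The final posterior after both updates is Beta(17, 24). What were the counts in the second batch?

Sequential conjugate updates are equivalent to a single update on the pooled data, so total successes = posterior α − prior α and total failures = posterior β − prior β.
Total across both batches: 17−6=11 makes, 24−4=20 misses.
Subtract the first batch: 11−8=3 makes and 20−16=4 misses.

3 makes and 4 misses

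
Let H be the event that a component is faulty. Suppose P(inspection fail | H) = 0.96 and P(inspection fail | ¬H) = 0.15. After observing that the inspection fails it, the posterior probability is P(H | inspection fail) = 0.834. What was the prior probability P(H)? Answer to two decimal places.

Bayes' rule in odds form gives O(H|E) = O(H)·[P(E|H)/P(E|¬H)], hence O(H) = O(H|E)/LR.
Posterior odds = 0.834/(1−0.834) = 5.0241. LR = 0.96/0.15 = 6.4000.
Prior odds = 5.0241/6.4000 = 0.7850, so P(H) = 0.7850/(1+0.7850) ≈ 0.44.

P(H) = 0.44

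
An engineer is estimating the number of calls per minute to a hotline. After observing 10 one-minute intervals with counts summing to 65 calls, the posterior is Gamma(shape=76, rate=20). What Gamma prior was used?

A Gamma(α, β) prior (rate parametrization) on a Poisson rate with n observations summing to S gives posterior Gamma(α+S, β+n).
So α = 76 − 65 = 11 and β = 20 − 10 = 10.

Gamma(shape=11, rate=10)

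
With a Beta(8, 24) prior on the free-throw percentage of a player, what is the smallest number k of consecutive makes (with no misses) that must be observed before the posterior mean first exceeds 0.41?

After k makes and 0 misses the posterior is Beta(8+k, 24), with mean (8+k)/(8+24+k).
Set (8+k)/(32+k) > 0.41 and solve: k > (0.41·32 − 8)/(1 − 0.41) = 8.678.
The smallest integer exceeding 8.678 is 9, and checking k=9: (17)/(41) = 0.4146 > 0.41.

k = 9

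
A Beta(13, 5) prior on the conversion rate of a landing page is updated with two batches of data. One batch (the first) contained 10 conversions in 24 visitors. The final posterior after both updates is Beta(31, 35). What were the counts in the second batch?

Because Beta–binomial updating is additive in the counts, the combined data contributed (α_post−α_prior, β_post−β_prior) successes and failures.
Total across both batches: 31−13=18 conversions, 35−5=30 bounces.
Subtract the first batch: 18−10=8 conversions and 30−14=16 bounces.

8 conversions and 16 bounces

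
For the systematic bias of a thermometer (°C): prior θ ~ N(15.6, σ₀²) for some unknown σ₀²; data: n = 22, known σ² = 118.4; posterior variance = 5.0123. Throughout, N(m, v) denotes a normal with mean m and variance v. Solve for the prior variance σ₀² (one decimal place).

Posterior precision equals prior precision plus data precision: 1/σ_n² = 1/σ₀² + n/σ².
So 1/σ₀² = 1/5.0123 − 22/118.4 = 0.199509 − 0.185811 = 0.013698.
Hence σ₀² = 1/0.013698 ≈ 73.0.

σ₀² = 73.0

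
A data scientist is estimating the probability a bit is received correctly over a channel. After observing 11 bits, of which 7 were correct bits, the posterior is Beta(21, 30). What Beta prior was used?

A Beta(α, β) prior with s successes and f failures in binomial data gives a Beta(α+s, β+f) posterior.
So α = 21 − 7 = 14 and β = 30 − 4 = 26.

Beta(14, 26)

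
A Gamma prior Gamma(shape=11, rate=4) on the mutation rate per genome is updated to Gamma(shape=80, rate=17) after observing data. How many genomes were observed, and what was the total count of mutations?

A Gamma(α, β) prior (rate parametrization) on a Poisson rate with n observations summing to S gives posterior Gamma(α+S, β+n).
Matching: Σxᵢ = 80 − 11 = 69 and n = 17 − 4 = 13.

n = 13 genomes with total 69 mutations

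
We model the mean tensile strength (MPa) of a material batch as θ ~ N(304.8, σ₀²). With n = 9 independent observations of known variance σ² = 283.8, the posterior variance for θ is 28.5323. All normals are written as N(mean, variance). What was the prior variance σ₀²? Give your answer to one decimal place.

For the Normal–Normal model with known σ², precisions add: τ_n = τ₀ + n/σ².
So 1/σ₀² = 1/28.5323 − 9/283.8 = 0.035048 − 0.031712 = 0.003336.
Hence σ₀² = 1/0.003336 ≈ 299.8.

σ₀² = 299.8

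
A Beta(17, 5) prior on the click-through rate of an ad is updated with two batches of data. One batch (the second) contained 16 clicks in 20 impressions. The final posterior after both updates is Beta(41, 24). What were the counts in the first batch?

Sequential conjugate updates are equivalent to a single update on the pooled data, so total successes = posterior α − prior α and total failures = posterior β − prior β.
Total across both batches: 41−17=24 clicks, 24−5=19 non-clicks.
Subtract the second batch: 24−16=8 clicks and 19−4=15 non-clicks.

8 clicks and 15 non-clicks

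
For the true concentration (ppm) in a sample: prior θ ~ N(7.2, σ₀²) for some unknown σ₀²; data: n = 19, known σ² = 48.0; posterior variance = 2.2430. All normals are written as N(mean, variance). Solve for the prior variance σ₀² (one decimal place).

σ₀² = 20.0

Posterior precision equals prior precision plus data precision: 1/σ_n² = 1/σ₀² + n/σ².
So 1/σ₀² = 1/2.2430 − 19/48.0 = 0.445831 − 0.395833 = 0.049998.
Hence σ₀² = 1/0.049998 ≈ 20.0.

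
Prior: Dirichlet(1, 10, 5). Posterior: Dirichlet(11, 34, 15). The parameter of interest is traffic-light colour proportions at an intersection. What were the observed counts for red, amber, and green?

counts (10, 24, 10)

For a Dirichlet(α) prior with multinomial counts c, the posterior is Dirichlet(α + c) componentwise.
Counts are posterior − prior componentwise: 11−1=10, 34−10=24, 15−5=10.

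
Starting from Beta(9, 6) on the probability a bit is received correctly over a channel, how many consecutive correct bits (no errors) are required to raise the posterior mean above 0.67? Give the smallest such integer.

k = 4

After k correct bits and 0 errors the posterior is Beta(9+k, 6), with mean (9+k)/(9+6+k).
Set (9+k)/(15+k) > 0.67 and solve: k > (0.67·15 − 9)/(1 − 0.67) = 3.182.
The smallest integer exceeding 3.182 is 4, and checking k=4: (13)/(19) = 0.6842 > 0.67.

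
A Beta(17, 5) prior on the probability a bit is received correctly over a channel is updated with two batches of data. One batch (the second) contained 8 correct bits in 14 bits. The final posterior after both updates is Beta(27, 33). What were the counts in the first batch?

2 correct bits and 22 errors

Sequential conjugate updates are equivalent to a single update on the pooled data, so total successes = posterior α − prior α and total failures = posterior β − prior β.
Total across both batches: 27−17=10 correct bits, 33−5=28 errors.
Subtract the second batch: 10−8=2 correct bits and 28−6=22 errors.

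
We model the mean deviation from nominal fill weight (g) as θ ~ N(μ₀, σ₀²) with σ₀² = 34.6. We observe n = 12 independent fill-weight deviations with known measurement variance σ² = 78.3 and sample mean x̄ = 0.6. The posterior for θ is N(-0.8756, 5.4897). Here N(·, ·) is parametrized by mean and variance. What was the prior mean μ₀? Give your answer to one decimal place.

The posterior mean is a precision-weighted average: μ_n = (τ₀μ₀ + τ_data·x̄)/(τ₀+τ_data), with τ₀=1/σ₀² and τ_data=n/σ².
Here τ₀ = 1/34.6 = 0.028902 and τ_data = 12/78.3 = 0.153257, so τ_n = 0.182159.
Rearranging for μ₀: μ₀ = (μ_n·τ_n − τ_data·x̄)/τ₀ = (-0.8756·0.182159 − 0.153257·0.6) / 0.028902 = -0.251453/0.028902 ≈ -8.7.

μ₀ = -8.7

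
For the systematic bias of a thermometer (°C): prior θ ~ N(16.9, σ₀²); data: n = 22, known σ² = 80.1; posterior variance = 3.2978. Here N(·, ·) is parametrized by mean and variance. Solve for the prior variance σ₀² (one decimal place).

σ₀² = 35.0

Posterior precision equals prior precision plus data precision: 1/σ_n² = 1/σ₀² + n/σ².
So 1/σ₀² = 1/3.2978 − 22/80.1 = 0.303232 − 0.274657 = 0.028575.
Hence σ₀² = 1/0.028575 ≈ 35.0.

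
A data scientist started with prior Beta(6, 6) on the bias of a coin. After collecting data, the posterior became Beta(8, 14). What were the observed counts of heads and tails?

Under Beta–binomial conjugacy the posterior parameters are (α+s, β+f).
Match parameters: s=8−6=2, f=14−6=8.

2 heads and 8 tails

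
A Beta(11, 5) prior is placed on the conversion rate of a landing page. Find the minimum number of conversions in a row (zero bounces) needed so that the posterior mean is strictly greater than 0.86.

After k conversions and 0 bounces the posterior is Beta(11+k, 5), with mean (11+k)/(11+5+k).
Set (11+k)/(16+k) > 0.86 and solve: k > (0.86·16 − 11)/(1 − 0.86) = 19.714.
The smallest integer exceeding 19.714 is 20.

k = 20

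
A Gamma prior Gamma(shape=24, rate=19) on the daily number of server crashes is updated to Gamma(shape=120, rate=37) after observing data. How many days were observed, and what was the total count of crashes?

n = 18 days with total 96 crashes

Gamma–Poisson conjugacy: posterior shape = α + Σxᵢ, posterior rate = β + n.
Matching: Σxᵢ = 120 − 24 = 96 and n = 37 − 19 = 18.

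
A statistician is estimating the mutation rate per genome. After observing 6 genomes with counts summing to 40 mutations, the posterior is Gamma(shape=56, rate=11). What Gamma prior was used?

A Gamma(α, β) prior (rate parametrization) on a Poisson rate with n observations summing to S gives posterior Gamma(α+S, β+n).
So α = 56 − 40 = 16 and β = 11 − 6 = 5.

Gamma(shape=16, rate=5)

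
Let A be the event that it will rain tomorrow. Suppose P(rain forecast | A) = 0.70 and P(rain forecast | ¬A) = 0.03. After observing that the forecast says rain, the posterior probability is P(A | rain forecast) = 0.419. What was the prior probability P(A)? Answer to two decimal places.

P(A) = 0.03

In odds form, posterior odds = prior odds × likelihood ratio, so prior odds = posterior odds ÷ LR.
Posterior odds = 0.419/(1−0.419) = 0.7212. LR = 0.70/0.03 = 23.3333.
Prior odds = 0.7212/23.3333 = 0.0309, so P(A) = 0.0309/(1+0.0309) ≈ 0.03.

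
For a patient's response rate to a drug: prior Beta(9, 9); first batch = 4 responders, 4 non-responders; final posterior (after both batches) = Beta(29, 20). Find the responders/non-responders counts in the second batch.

16 responders and 7 non-responders

Because Beta–binomial updating is additive in the counts, the combined data contributed (α_post−α_prior, β_post−β_prior) successes and failures.
Total across both batches: 29−9=20 responders, 20−9=11 non-responders.
Subtract the first batch: 20−4=16 responders and 11−4=7 non-responders.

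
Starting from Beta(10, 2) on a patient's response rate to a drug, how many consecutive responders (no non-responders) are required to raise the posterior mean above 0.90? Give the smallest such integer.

After k responders and 0 non-responders the posterior is Beta(10+k, 2), with mean (10+k)/(10+2+k).
Set (10+k)/(12+k) > 0.90 and solve: k > (0.90·12 − 10)/(1 − 0.90) = 8.000.
The smallest integer exceeding 8.000 is 9, and checking k=9: (19)/(21) = 0.9048 > 0.90.

k = 9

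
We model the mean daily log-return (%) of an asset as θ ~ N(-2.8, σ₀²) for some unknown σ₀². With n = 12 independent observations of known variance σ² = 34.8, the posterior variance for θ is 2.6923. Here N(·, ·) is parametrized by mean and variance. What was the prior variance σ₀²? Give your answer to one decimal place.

σ₀² = 37.6

Posterior precision equals prior precision plus data precision: 1/σ_n² = 1/σ₀² + n/σ².
So 1/σ₀² = 1/2.6923 − 12/34.8 = 0.371430 − 0.344828 = 0.026602.
Hence σ₀² = 1/0.026602 ≈ 37.6.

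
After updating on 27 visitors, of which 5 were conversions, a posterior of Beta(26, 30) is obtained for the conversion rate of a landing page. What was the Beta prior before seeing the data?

Under Beta–binomial conjugacy the posterior parameters are (a+s, b+f).
So a = 26 − 5 = 21 and b = 30 − 22 = 8.

Beta(21, 8)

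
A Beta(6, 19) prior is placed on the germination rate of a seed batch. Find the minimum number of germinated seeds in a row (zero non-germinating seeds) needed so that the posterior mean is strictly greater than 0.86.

k = 111

After k germinated seeds and 0 non-germinating seeds the posterior is Beta(6+k, 19), with mean (6+k)/(6+19+k).
Set (6+k)/(25+k) > 0.86 and solve: k > (0.86·25 − 6)/(1 − 0.86) = 110.714.
The smallest integer exceeding 110.714 is 111.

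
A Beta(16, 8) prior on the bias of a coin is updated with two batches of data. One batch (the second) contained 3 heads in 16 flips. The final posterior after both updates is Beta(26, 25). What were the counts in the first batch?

7 heads and 4 tails

Sequential conjugate updates are equivalent to a single update on the pooled data, so total successes = posterior α − prior α and total failures = posterior β − prior β.
Total across both batches: 26−16=10 heads, 25−8=17 tails.
Subtract the second batch: 10−3=7 heads and 17−13=4 tails.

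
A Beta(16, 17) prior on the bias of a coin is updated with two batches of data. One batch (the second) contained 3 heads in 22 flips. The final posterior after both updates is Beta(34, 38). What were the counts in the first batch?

15 heads and 2 tails

Sequential conjugate updates are equivalent to a single update on the pooled data, so total successes = posterior α − prior α and total failures = posterior β − prior β.
Total across both batches: 34−16=18 heads, 38−17=21 tails.
Subtract the second batch: 18−3=15 heads and 21−19=2 tails.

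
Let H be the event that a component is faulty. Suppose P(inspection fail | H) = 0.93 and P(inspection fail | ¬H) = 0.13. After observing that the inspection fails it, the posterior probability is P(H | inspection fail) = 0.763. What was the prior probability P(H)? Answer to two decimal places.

In odds form, posterior odds = prior odds × likelihood ratio, so prior odds = posterior odds ÷ LR.
Posterior odds = 0.763/(1−0.763) = 3.2194. LR = 0.93/0.13 = 7.1538.
Prior odds = 3.2194/7.1538 = 0.4500, so P(H) = 0.4500/(1+0.4500) ≈ 0.31.

P(H) = 0.31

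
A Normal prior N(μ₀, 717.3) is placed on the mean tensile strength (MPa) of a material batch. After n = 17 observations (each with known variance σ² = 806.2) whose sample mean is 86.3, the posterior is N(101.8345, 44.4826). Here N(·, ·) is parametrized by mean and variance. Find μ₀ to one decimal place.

The posterior mean is a precision-weighted average: μ_n = (τ₀μ₀ + τ_data·x̄)/(τ₀+τ_data), with τ₀=1/σ₀² and τ_data=n/σ².
Here τ₀ = 1/717.3 = 0.001394 and τ_data = 17/806.2 = 0.021087, so τ_n = 0.022481.
Rearranging for μ₀: μ₀ = (μ_n·τ_n − τ_data·x̄)/τ₀ = (101.8345·0.022481 − 0.021087·86.3) / 0.001394 = 0.469533/0.001394 ≈ 336.8.

μ₀ = 336.8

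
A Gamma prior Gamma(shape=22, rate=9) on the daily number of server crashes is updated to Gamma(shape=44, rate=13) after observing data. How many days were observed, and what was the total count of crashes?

n = 4 days with total 22 crashes

Gamma–Poisson conjugacy: posterior shape = α + Σxᵢ, posterior rate = β + n.
Matching: Σxᵢ = 44 − 22 = 22 and n = 13 − 9 = 4.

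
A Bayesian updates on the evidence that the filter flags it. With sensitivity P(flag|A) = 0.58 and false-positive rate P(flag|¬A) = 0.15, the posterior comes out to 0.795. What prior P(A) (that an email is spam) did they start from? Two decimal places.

P(A) = 0.50

In odds form, posterior odds = prior odds × likelihood ratio, so prior odds = posterior odds ÷ LR.
Posterior odds = 0.795/(1−0.795) = 3.8780. LR = 0.58/0.15 = 3.8667.
Prior odds = 3.8780/3.8667 = 1.0029, so P(A) = 1.0029/(1+1.0029) ≈ 0.50.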